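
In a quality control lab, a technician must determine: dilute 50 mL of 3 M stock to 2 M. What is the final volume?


C1V1 = C2V2
3 × 50 = 2 × V2
V2 = 150/2 = 75.0 mL

75.0 mL


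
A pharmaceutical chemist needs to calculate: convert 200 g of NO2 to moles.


M(NO2) = 46.01 g/mol
n = mass/M = 200/46.01 = 4.3469 mol

4.3469 mol


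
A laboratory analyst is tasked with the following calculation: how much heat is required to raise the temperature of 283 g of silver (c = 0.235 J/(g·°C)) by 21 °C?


q = mcΔT = 283 × 0.235 × 21
= 1396.61 J

1396.61 J


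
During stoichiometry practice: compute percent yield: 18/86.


% yield = actual/theoretical × 100
= 18/86 × 100
= 20.93%

20.93%


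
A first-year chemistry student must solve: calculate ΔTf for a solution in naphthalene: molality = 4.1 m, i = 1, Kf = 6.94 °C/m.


ΔTf = Kf × m × i
= 6.94 × 4.1 × 1
= 28.454 °C

28.454 °C


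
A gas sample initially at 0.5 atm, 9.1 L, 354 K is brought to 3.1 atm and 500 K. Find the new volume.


P1V1/T1 = P2V2/T2
V2 = P1V1T2/(T1P2)
= 0.5×9.1×500/(354×3.1)
= 2.073 L

2.073 L


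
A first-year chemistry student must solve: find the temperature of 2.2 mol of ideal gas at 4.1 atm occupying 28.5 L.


PV = nRT  (R = 0.08206 L·atm/(mol·K))
T = PV/(nR) = 4.1×28.5/(2.2×0.08206)
= 116.85/0.180532
= 647.25 K

647.25 K


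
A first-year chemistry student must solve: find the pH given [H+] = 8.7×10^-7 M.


pH = -log10([H+]) = -log10(8.7×10^-7)
= 7 - log10(8.7)
= 7 - 0.94
= 6.06

6.06


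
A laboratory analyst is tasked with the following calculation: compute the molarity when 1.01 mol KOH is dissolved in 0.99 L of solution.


M = n/V = 1.01/0.99 = 1.020 mol/L

1.020 M


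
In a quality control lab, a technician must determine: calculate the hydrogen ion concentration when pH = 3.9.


[H+] = 10^(-pH) = 10^(-3.9)
= 1.26×10^-4 M

1.26×10^-4 M


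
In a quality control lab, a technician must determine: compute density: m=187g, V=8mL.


ρ = mass/volume
= 187/8
= 23.375 g/mL

23.375 g/mL


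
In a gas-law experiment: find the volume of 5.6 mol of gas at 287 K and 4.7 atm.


PV = nRT  (R = 0.08206 L·atm/(mol·K))
V = nRT/P = 5.6×0.08206×287/4.7
= 28.061 L

28.061 L


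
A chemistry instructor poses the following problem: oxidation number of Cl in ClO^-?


x + (-2) = -1, so x = +1
Oxidation number: +1

+1


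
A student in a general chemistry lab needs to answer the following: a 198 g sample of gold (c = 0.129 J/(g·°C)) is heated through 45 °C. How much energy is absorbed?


q = mcΔT = 198 × 0.129 × 45
= 1149.39 J

1149.39 J


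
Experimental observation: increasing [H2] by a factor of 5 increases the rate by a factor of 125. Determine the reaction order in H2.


rate ∝ [H2]^n
5^n = 125 → n = 3
Order in H2: 3

3


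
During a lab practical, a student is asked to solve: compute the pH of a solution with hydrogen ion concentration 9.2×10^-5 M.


pH = -log10([H+]) = -log10(9.2×10^-5)
= 5 - log10(9.2)
= 5 - 0.96
= 4.04

4.04


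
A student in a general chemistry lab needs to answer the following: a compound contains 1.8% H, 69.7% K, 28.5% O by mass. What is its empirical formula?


Assume 100 g sample. Moles of each element:
  H: 1.8/1.008 = 1.786 mol
  K: 69.7/39.1 = 1.783 mol
  O: 28.5/16.0 = 1.781 mol
Divide by smallest (1.781):
  H: 1.786/1.781 = 1.0
  K: 1.783/1.781 = 1.0
  O: 1.781/1.781 = 1.0
Empirical formula: KOH

KOH


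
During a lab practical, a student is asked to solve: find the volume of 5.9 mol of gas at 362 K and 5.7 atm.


PV = nRT  (R = 0.08206 L·atm/(mol·K))
V = nRT/P = 5.9×0.08206×362/5.7
= 30.748 L

30.748 L


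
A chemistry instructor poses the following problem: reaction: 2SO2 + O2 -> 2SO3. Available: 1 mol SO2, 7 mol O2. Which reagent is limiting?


Mole ratio available / coefficient:
  SO2: 1/2 = 0.500
  O2: 7/1 = 7.000
Smaller ratio is limiting.

SO2


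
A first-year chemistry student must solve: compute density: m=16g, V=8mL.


ρ = mass/volume
= 16/8
= 2.0 g/mL

2.0 g/mL


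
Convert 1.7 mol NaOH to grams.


M(NaOH) = 40.0 g/mol
mass = n × M = 1.7 × 40.0 = 68.00 g

68.00 g


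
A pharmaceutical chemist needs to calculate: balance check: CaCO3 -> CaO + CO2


Equation: CaCO3 -> CaO + CO2
Check atoms: C: 1=1, Ca: 1=1, O: 3=3
Balanced

Yes, balanced


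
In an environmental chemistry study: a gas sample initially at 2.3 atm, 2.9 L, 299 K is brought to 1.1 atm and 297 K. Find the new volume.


P1V1/T1 = P2V2/T2
V2 = P1V1T2/(T1P2)
= 2.3×2.9×297/(299×1.1)
= 6.023 L

6.023 L


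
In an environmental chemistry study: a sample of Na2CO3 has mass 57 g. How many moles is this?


M(Na2CO3) = 105.99 g/mol
n = mass/M = 57/105.99 = 0.5378 mol

0.5378 mol


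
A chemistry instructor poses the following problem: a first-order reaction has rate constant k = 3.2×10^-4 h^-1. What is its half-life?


t½ = ln2/k = 0.693147/(3.2×10^-4 h^-1)
= 2166 h

2166 h


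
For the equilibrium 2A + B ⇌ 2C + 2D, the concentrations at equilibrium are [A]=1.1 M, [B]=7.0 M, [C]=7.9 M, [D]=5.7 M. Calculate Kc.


Kc = [C]^2[D]^2/([A]^2[B])
= (7.9^2 × 5.7^2)/(1.1^2 × 7.0^1)
= 2027.7009/8.47
= 239.4

239.4


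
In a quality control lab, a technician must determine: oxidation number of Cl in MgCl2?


halide: -1
Oxidation number: -1

-1


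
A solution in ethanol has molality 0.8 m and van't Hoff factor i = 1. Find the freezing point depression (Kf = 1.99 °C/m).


ΔTf = Kf × m × i
= 1.99 × 0.8 × 1
= 1.592 °C

1.592 °C


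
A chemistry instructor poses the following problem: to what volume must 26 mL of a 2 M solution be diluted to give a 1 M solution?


C1V1 = C2V2
2 × 26 = 1 × V2
V2 = 52/1 = 52.0 mL

52.0 mL


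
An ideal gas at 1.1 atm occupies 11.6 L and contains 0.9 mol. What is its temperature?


PV = nRT  (R = 0.08206 L·atm/(mol·K))
T = PV/(nR) = 1.1×11.6/(0.9×0.08206)
= 12.76/0.073854
= 172.77 K

172.77 K


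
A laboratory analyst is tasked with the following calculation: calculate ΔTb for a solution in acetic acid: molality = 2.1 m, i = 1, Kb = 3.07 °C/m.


ΔTb = Kb × m × i
= 3.07 × 2.1 × 1
= 6.447 °C

6.447 °C


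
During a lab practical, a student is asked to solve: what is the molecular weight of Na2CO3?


M(Na2CO3) = 2×22.99 + 1×12.01 + 3×16.0
= 45.98 + 12.01 + 48.0
= 105.99 g/mol

105.99 g/mol


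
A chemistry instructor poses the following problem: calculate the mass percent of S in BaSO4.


M(BaSO4) = 1×137.33 + 1×32.07 + 4×16.0 = 233.40 g/mol
Mass of S = 1 × 32.07 = 32.07 g/mol
% S = 32.07/233.40 × 100 = 13.74%

13.74%


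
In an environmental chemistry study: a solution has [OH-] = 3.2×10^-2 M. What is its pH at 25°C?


pOH = -log10([OH-]) = -log10(3.2×10^-2)
= 2 - log10(3.2) = 1.49
pH = 14 - pOH = 14 - 1.49 = 12.51

12.51


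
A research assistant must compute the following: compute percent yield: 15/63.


% yield = actual/theoretical × 100
= 15/63 × 100
= 23.81%

23.81%


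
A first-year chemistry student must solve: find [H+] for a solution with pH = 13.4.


[H+] = 10^(-pH) = 10^(-13.4)
= 3.98×10^-14 M

3.98×10^-14 M


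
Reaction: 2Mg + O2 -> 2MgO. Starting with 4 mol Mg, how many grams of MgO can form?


Mole ratio MgO:Mg = 2:2
n(MgO) = 4 × 2/2 = 4.000 mol
mass = 4.000 × 40.31 = 161.24 g

161.24 g


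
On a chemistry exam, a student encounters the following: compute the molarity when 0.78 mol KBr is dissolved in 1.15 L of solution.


M = n/V = 0.78/1.15 = 0.678 mol/L

0.678 M


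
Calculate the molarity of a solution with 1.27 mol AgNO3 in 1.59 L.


M = n/V = 1.27/1.59 = 0.799 mol/L

0.799 M


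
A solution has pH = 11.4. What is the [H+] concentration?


[H+] = 10^(-pH) = 10^(-11.4)
= 3.98×10^-12 M

3.98×10^-12 M


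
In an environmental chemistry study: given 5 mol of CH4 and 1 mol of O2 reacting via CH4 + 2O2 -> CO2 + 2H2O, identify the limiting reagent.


Mole ratio available / coefficient:
  CH4: 5/1 = 5.000
  O2: 1/2 = 0.500
Smaller ratio is limiting.

O2


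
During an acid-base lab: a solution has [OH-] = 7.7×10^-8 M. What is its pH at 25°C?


pOH = -log10([OH-]) = -log10(7.7×10^-8)
= 8 - log10(7.7) = 7.11
pH = 14 - pOH = 14 - 7.11 = 6.89

6.89


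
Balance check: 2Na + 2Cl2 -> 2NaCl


Equation: 2Na + 2Cl2 -> 2NaCl
Check atoms: Cl: 4≠2, Na: 2=2
Not balanced

No, not balanced


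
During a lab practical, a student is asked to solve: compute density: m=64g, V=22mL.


ρ = mass/volume
= 64/22
= 2.909 g/mL

2.909 g/mL


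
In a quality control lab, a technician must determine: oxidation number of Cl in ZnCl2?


halide: -1
Oxidation number: -1

-1


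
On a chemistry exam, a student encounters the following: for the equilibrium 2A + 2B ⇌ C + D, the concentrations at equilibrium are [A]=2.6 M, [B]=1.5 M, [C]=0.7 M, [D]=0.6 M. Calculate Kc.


Kc = [C][D]/([A]^2[B]^2)
= (0.7^1 × 0.6^1)/(2.6^2 × 1.5^2)
= 0.42/15.21
= 0.02761

0.02761


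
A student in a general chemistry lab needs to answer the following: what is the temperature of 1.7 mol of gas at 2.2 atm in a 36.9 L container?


PV = nRT  (R = 0.08206 L·atm/(mol·K))
T = PV/(nR) = 2.2×36.9/(1.7×0.08206)
= 81.18/0.139502
= 581.93 K

581.93 K


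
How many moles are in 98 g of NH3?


M(NH3) = 17.03 g/mol
n = mass/M = 98/17.03 = 5.7546 mol

5.7546 mol


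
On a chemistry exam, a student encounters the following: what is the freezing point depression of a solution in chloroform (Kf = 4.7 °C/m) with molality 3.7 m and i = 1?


ΔTf = Kf × m × i
= 4.7 × 3.7 × 1
= 17.39 °C

17.39 °C


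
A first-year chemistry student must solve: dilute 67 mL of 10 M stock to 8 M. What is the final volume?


C1V1 = C2V2
10 × 67 = 8 × V2
V2 = 670/8 = 83.75 mL

83.75 mL


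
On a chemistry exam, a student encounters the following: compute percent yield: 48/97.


% yield = actual/theoretical × 100
= 48/97 × 100
= 49.48%

49.48%


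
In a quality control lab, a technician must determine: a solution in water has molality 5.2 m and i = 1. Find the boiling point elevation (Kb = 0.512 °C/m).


ΔTb = Kb × m × i
= 0.512 × 5.2 × 1
= 2.6624 °C

2.6624 °C


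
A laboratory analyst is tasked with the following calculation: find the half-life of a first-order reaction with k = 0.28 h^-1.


t½ = ln2/k = 0.693147/(0.28 h^-1)
= 2.476 h

2.476 h


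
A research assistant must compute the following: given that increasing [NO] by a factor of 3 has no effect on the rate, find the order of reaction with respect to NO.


rate ∝ [NO]^n
rate ∝ [NO]^0
Order in NO: 0

0


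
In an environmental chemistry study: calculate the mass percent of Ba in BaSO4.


M(BaSO4) = 1×137.33 + 1×32.07 + 4×16.0 = 233.40 g/mol
Mass of Ba = 1 × 137.33 = 137.33 g/mol
% Ba = 137.33/233.40 × 100 = 58.84%

58.84%


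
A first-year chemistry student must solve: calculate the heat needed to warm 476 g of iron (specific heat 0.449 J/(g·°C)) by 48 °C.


q = mcΔT = 476 × 0.449 × 48
= 10258.75 J

10258.75 J


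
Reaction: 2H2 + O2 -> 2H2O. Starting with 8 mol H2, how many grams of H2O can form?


Mole ratio H2O:H2 = 2:2
n(H2O) = 8 × 2/2 = 8.000 mol
mass = 8.000 × 18.02 = 144.16 g

144.16 g


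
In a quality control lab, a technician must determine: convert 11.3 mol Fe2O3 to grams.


M(Fe2O3) = 159.7 g/mol
mass = n × M = 11.3 × 159.7 = 1804.61 g

1804.61 g


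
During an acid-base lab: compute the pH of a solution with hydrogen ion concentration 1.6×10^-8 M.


pH = -log10([H+]) = -log10(1.6×10^-8)
= 8 - log10(1.6)
= 8 - 0.2
= 7.8

7.8


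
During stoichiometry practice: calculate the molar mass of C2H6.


M(C2H6) = 2×12.01 + 6×1.008
= 24.02 + 6.05
= 30.07 g/mol

30.07 g/mol


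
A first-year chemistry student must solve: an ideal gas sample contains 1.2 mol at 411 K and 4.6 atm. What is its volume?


PV = nRT  (R = 0.08206 L·atm/(mol·K))
V = nRT/P = 1.2×0.08206×411/4.6
= 8.798 L

8.798 L


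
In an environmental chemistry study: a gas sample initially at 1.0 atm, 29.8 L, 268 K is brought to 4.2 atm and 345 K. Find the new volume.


P1V1/T1 = P2V2/T2
V2 = P1V1T2/(T1P2)
= 1.0×29.8×345/(268×4.2)
= 9.134 L

9.134 L


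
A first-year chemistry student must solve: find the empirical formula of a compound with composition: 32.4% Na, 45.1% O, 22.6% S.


Assume 100 g sample. Moles of each element:
  Na: 32.4/22.99 = 1.409 mol
  O: 45.1/16.0 = 2.819 mol
  S: 22.6/32.07 = 0.705 mol
Divide by smallest (0.705):
  Na: 1.409/0.705 = 2.0
  O: 2.819/0.705 = 4.0
  S: 0.705/0.705 = 1.0
Empirical formula: Na2SO4

Na2SO4


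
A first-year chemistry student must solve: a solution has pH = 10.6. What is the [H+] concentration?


[H+] = 10^(-pH) = 10^(-10.6)
= 2.51×10^-11 M

2.51×10^-11 M


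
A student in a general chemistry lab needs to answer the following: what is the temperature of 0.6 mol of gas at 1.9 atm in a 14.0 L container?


PV = nRT  (R = 0.08206 L·atm/(mol·K))
T = PV/(nR) = 1.9×14.0/(0.6×0.08206)
= 26.60/0.049236
= 540.26 K

540.26 K


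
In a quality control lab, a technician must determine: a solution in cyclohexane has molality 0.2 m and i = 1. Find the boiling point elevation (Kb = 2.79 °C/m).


ΔTb = Kb × m × i
= 2.79 × 0.2 × 1
= 0.558 °C

0.558 °C


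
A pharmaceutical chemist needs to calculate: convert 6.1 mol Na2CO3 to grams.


M(Na2CO3) = 105.99 g/mol
mass = n × M = 6.1 × 105.99 = 646.54 g

646.54 g


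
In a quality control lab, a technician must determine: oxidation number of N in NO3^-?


x + 3(-2) = -1, so x = +5
Oxidation number: +5

+5


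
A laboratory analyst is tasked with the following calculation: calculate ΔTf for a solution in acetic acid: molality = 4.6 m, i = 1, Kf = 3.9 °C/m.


ΔTf = Kf × m × i
= 3.9 × 4.6 × 1
= 17.94 °C

17.94 °C


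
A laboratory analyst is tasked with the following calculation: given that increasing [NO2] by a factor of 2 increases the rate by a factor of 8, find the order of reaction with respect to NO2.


rate ∝ [NO2]^n
2^n = 8 → n = 3
Order in NO2: 3

3


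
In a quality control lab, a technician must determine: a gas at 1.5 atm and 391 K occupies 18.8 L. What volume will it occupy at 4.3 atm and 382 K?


P1V1/T1 = P2V2/T2
V2 = P1V1T2/(T1P2)
= 1.5×18.8×382/(391×4.3)
= 6.407 L

6.407 L


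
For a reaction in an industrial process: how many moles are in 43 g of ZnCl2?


M(ZnCl2) = 136.28 g/mol
n = mass/M = 43/136.28 = 0.3155 mol

0.3155 mol


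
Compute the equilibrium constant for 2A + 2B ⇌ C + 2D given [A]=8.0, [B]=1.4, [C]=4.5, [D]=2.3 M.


Kc = [C][D]^2/([A]^2[B]^2)
= (4.5^1 × 2.3^2)/(8.0^2 × 1.4^2)
= 23.805/125.44
= 0.1898

0.1898


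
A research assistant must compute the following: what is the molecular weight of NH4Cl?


M(NH4Cl) = 1×14.01 + 4×1.008 + 1×35.45
= 14.01 + 4.03 + 35.45
= 53.49 g/mol

53.49 g/mol


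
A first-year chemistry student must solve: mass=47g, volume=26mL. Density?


ρ = mass/volume
= 47/26
= 1.808 g/mL

1.808 g/mL


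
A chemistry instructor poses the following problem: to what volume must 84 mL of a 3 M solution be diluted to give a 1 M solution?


C1V1 = C2V2
3 × 84 = 1 × V2
V2 = 252/1 = 252.0 mL

252.0 mL


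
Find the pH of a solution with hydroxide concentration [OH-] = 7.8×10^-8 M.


pOH = -log10([OH-]) = -log10(7.8×10^-8)
= 8 - log10(7.8) = 7.11
pH = 14 - pOH = 14 - 7.11 = 6.89

6.89


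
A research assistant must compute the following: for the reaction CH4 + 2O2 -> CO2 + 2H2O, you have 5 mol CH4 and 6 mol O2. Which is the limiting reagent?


Mole ratio available / coefficient:
  CH4: 5/1 = 5.000
  O2: 6/2 = 3.000
Smaller ratio is limiting.

O2


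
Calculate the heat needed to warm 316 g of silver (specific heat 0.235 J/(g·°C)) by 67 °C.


q = mcΔT = 316 × 0.235 × 67
= 4975.42 J

4975.42 J


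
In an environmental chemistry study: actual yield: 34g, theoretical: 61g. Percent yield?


% yield = actual/theoretical × 100
= 34/61 × 100
= 55.74%

55.74%


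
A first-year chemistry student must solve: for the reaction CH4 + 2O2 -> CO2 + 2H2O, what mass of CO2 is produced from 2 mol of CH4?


Mole ratio CO2:CH4 = 1:1
n(CO2) = 2 × 1/1 = 2.000 mol
mass = 2.000 × 44.01 = 88.02 g

88.02 g


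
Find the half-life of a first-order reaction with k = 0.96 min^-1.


t½ = ln2/k = 0.693147/(0.96 min^-1)
= 0.7220 min

0.7220 min


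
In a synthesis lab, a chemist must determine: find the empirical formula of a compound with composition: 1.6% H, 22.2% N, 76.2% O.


Assume 100 g sample. Moles of each element:
  H: 1.6/1.008 = 1.587 mol
  N: 22.2/14.01 = 1.585 mol
  O: 76.2/16.0 = 4.763 mol
Divide by smallest (1.585):
  H: 1.587/1.585 = 1.0
  N: 1.585/1.585 = 1.0
  O: 4.763/1.585 = 3.01
Empirical formula: HNO3

HNO3


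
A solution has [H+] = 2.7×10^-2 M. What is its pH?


pH = -log10([H+]) = -log10(2.7×10^-2)
= 2 - log10(2.7)
= 2 - 0.43
= 1.57

1.57


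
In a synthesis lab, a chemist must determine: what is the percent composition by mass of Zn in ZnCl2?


M(ZnCl2) = 1×65.38 + 2×35.45 = 136.28 g/mol
Mass of Zn = 1 × 65.38 = 65.38 g/mol
% Zn = 65.38/136.28 × 100 = 47.97%

47.97%


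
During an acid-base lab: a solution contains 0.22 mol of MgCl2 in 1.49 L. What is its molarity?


M = n/V = 0.22/1.49 = 0.148 mol/L

0.148 M


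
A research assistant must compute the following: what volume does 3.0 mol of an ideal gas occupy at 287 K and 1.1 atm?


PV = nRT  (R = 0.08206 L·atm/(mol·K))
V = nRT/P = 3.0×0.08206×287/1.1
= 64.231 L

64.231 L


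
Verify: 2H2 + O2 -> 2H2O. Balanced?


Equation: 2H2 + O2 -> 2H2O
Check atoms: H: 4=4, O: 2=2
Balanced

Yes, balanced


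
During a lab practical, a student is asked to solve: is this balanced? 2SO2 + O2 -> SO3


Equation: 2SO2 + O2 -> SO3
Check atoms: O: 6≠3, S: 2≠1
Not balanced

No, not balanced


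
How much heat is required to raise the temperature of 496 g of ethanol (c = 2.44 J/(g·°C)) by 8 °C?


q = mcΔT = 496 × 2.44 × 8
= 9681.92 J

9681.92 J


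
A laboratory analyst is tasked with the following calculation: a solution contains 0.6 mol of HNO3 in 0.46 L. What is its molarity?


M = n/V = 0.6/0.46 = 1.304 mol/L

1.304 M


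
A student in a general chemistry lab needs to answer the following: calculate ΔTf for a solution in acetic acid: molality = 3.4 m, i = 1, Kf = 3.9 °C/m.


ΔTf = Kf × m × i
= 3.9 × 3.4 × 1
= 13.26 °C

13.26 °C


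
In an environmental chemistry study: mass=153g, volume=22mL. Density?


ρ = mass/volume
= 153/22
= 6.955 g/mL

6.955 g/mL


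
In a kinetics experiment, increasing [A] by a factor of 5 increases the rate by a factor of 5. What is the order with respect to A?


rate ∝ [A]^n
5^n = 5 → n = 1
Order in A: 1

1


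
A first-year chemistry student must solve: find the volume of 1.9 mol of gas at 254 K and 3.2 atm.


PV = nRT  (R = 0.08206 L·atm/(mol·K))
V = nRT/P = 1.9×0.08206×254/3.2
= 12.376 L

12.376 L


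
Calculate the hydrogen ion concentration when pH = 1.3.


[H+] = 10^(-pH) = 10^(-1.3)
= 5.01×10^-2 M

5.01×10^-2 M


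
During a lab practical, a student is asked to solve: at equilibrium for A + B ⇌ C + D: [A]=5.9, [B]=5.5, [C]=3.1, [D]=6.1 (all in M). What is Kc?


Kc = [C][D]/([A][B])
= (3.1^1 × 6.1^1)/(5.9^1 × 5.5^1)
= 18.91/32.45
= 0.5827

0.5827


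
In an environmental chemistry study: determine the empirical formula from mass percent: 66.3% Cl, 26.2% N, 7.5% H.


Assume 100 g sample. Moles of each element:
  Cl: 66.3/35.45 = 1.87 mol
  N: 26.2/14.01 = 1.87 mol
  H: 7.5/1.008 = 7.44 mol
Divide by smallest (1.87):
  Cl: 1.87/1.87 = 1.0
  N: 1.87/1.87 = 1.0
  H: 7.44/1.87 = 3.98
Empirical formula: NH4Cl

NH4Cl


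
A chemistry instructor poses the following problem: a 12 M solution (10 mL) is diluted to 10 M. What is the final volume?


C1V1 = C2V2
12 × 10 = 10 × V2
V2 = 120/10 = 12.0 mL

12.0 mL


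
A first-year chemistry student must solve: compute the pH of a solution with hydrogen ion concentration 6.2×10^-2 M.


pH = -log10([H+]) = -log10(6.2×10^-2)
= 2 - log10(6.2)
= 2 - 0.79
= 1.21

1.21


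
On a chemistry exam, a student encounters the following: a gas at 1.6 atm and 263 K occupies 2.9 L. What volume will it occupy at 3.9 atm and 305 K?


P1V1/T1 = P2V2/T2
V2 = P1V1T2/(T1P2)
= 1.6×2.9×305/(263×3.9)
= 1.38 L

1.38 L


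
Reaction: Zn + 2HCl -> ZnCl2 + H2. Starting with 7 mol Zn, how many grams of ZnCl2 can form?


Mole ratio ZnCl2:Zn = 1:1
n(ZnCl2) = 7 × 1/1 = 7.000 mol
mass = 7.000 × 136.28 = 953.96 g

953.96 g


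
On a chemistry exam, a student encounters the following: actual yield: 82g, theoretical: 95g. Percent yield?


% yield = actual/theoretical × 100
= 82/95 × 100
= 86.32%

86.32%


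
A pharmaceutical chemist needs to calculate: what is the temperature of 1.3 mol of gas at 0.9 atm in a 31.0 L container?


PV = nRT  (R = 0.08206 L·atm/(mol·K))
T = PV/(nR) = 0.9×31.0/(1.3×0.08206)
= 27.90/0.106678
= 261.53 K

261.53 K


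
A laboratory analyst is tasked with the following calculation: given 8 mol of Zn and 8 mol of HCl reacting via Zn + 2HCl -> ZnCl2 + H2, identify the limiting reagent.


Mole ratio available / coefficient:
  Zn: 8/1 = 8.000
  HCl: 8/2 = 4.000
Smaller ratio is limiting.

HCl


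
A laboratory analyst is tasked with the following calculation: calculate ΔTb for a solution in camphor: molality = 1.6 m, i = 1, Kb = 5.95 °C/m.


ΔTb = Kb × m × i
= 5.95 × 1.6 × 1
= 9.52 °C

9.52 °C


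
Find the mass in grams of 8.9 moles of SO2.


M(SO2) = 64.07 g/mol
mass = n × M = 8.9 × 64.07 = 570.22 g

570.22 g


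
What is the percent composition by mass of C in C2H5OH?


M(C2H5OH) = 2×12.01 + 6×1.008 + 1×16.0 = 46.068 g/mol
Mass of C = 2 × 12.01 = 24.02 g/mol
% C = 24.02/46.068 × 100 = 52.14%

52.14%


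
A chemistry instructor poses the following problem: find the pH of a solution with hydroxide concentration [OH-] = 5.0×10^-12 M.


pOH = -log10([OH-]) = -log10(5.0×10^-12)
= 12 - log10(5.0) = 11.3
pH = 14 - pOH = 14 - 11.3 = 2.7

2.7


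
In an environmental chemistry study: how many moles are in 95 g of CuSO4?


M(CuSO4) = 159.62 g/mol
n = mass/M = 95/159.62 = 0.5952 mol

0.5952 mol


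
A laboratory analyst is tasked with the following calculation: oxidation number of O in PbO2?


O is usually -2
Oxidation number: -2

-2


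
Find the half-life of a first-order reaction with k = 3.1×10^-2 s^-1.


t½ = ln2/k = 0.693147/(3.1×10^-2 s^-1)
= 22.36 s

22.36 s


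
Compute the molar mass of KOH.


M(KOH) = 1×39.1 + 1×16.0 + 1×1.008
= 39.1 + 16.0 + 1.01
= 56.11 g/mol

56.11 g/mol


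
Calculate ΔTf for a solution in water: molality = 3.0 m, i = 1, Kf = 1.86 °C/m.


ΔTf = Kf × m × i
= 1.86 × 3.0 × 1
= 5.58 °C

5.58 °C


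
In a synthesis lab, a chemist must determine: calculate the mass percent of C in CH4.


M(CH4) = 1×12.01 + 4×1.008 = 16.042 g/mol
Mass of C = 1 × 12.01 = 12.01 g/mol
% C = 12.01/16.042 × 100 = 74.87%

74.87%


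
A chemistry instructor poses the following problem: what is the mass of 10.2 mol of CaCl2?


M(CaCl2) = 110.98 g/mol
mass = n × M = 10.2 × 110.98 = 1132.00 g

1132.00 g


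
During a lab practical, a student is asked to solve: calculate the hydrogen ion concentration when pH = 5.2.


[H+] = 10^(-pH) = 10^(-5.2)
= 6.31×10^-6 M

6.31×10^-6 M


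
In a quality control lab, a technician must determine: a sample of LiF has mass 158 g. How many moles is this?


M(LiF) = 25.94 g/mol
n = mass/M = 158/25.94 = 6.091 mol

6.091 mol


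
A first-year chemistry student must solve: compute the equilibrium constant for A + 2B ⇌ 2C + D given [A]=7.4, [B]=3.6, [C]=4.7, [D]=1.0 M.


Kc = [C]^2[D]/([A][B]^2)
= (4.7^2 × 1.0^1)/(7.4^1 × 3.6^2)
= 22.09/95.904
= 0.2303

0.2303


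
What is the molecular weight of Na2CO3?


M(Na2CO3) = 2×22.99 + 1×12.01 + 3×16.0
= 45.98 + 12.01 + 48.0
= 105.99 g/mol

105.99 g/mol


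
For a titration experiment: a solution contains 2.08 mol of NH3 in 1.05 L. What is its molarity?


M = n/V = 2.08/1.05 = 1.981 mol/L

1.981 M


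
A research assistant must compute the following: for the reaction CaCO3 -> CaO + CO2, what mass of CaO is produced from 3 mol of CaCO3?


Mole ratio CaO:CaCO3 = 1:1
n(CaO) = 3 × 1/1 = 3.000 mol
mass = 3.000 × 56.08 = 168.24 g

168.24 g


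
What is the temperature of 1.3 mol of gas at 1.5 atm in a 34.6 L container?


PV = nRT  (R = 0.08206 L·atm/(mol·K))
T = PV/(nR) = 1.5×34.6/(1.3×0.08206)
= 51.90/0.106678
= 486.51 K

486.51 K


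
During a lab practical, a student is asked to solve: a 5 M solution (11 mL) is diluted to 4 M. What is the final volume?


C1V1 = C2V2
5 × 11 = 4 × V2
V2 = 55/4 = 13.75 mL

13.75 mL


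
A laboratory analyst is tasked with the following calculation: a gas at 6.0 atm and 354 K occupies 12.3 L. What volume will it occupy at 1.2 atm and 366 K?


P1V1/T1 = P2V2/T2
V2 = P1V1T2/(T1P2)
= 6.0×12.3×366/(354×1.2)
= 63.585 L

63.585 L


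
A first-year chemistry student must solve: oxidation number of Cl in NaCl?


halide: -1
Oxidation number: -1

-1


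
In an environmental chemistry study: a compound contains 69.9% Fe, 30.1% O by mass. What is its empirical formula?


Assume 100 g sample. Moles of each element:
  Fe: 69.9/55.85 = 1.252 mol
  O: 30.1/16.0 = 1.881 mol
Divide by smallest (1.252):
  Fe: 1.252/1.252 = 1.0
  O: 1.881/1.252 = 1.5
Multiply all ratios by 2 to obtain whole numbers.
Empirical formula: Fe2O3

Fe2O3


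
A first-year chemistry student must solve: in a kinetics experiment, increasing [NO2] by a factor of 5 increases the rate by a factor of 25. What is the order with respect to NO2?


rate ∝ [NO2]^n
5^n = 25 → n = 2
Order in NO2: 2

2


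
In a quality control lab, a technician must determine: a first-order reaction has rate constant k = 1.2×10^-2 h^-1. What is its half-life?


t½ = ln2/k = 0.693147/(1.2×10^-2 h^-1)
= 57.76 h

57.76 h


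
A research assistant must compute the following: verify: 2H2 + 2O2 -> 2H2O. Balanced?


Equation: 2H2 + 2O2 -> 2H2O
Check atoms: H: 4=4, O: 4≠2
Not balanced

No, not balanced


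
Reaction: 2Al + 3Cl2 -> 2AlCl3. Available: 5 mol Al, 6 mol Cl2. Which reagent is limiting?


Mole ratio available / coefficient:
  Al: 5/2 = 2.500
  Cl2: 6/3 = 2.000
Smaller ratio is limiting.

Cl2


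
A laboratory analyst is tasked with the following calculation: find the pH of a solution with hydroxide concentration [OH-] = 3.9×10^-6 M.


pOH = -log10([OH-]) = -log10(3.9×10^-6)
= 6 - log10(3.9) = 5.41
pH = 14 - pOH = 14 - 5.41 = 8.59

8.59


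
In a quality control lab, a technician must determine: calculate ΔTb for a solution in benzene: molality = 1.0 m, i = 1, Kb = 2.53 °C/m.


ΔTb = Kb × m × i
= 2.53 × 1.0 × 1
= 2.53 °C

2.53 °C


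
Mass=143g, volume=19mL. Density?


ρ = mass/volume
= 143/19
= 7.526 g/mL

7.526 g/mL


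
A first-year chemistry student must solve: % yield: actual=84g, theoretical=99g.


% yield = actual/theoretical × 100
= 84/99 × 100
= 84.85%

84.85%


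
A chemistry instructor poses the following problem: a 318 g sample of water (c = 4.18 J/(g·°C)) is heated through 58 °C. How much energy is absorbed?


q = mcΔT = 318 × 4.18 × 58
= 77095.92 J

77095.92 J


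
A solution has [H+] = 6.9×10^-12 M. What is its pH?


pH = -log10([H+]) = -log10(6.9×10^-12)
= 12 - log10(6.9)
= 12 - 0.84
= 11.16

11.16


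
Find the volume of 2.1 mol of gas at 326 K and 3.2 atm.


PV = nRT  (R = 0.08206 L·atm/(mol·K))
V = nRT/P = 2.1×0.08206×326/3.2
= 17.556 L

17.556 L


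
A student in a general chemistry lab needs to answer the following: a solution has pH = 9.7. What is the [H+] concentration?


[H+] = 10^(-pH) = 10^(-9.7)
= 2.0×10^-10 M

2.0×10^-10 M


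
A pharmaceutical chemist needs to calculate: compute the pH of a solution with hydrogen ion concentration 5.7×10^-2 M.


pH = -log10([H+]) = -log10(5.7×10^-2)
= 2 - log10(5.7)
= 2 - 0.76
= 1.24

1.24


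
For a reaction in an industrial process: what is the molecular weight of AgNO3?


M(AgNO3) = 1×107.87 + 1×14.01 + 3×16.0
= 107.87 + 14.01 + 48.0
= 169.88 g/mol

169.88 g/mol


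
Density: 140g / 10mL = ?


ρ = mass/volume
= 140/10
= 14.0 g/mL

14.0 g/mL


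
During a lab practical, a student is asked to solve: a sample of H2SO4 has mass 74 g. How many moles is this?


M(H2SO4) = 98.09 g/mol
n = mass/M = 74/98.09 = 0.7544 mol

0.7544 mol


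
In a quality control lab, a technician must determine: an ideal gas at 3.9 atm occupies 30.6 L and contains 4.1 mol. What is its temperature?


PV = nRT  (R = 0.08206 L·atm/(mol·K))
T = PV/(nR) = 3.9×30.6/(4.1×0.08206)
= 119.34/0.336446
= 354.71 K

354.71 K


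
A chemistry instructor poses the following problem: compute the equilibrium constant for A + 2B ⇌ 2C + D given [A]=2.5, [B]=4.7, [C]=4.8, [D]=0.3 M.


Kc = [C]^2[D]/([A][B]^2)
= (4.8^2 × 0.3^1)/(2.5^1 × 4.7^2)
= 6.912/55.225
= 0.1252

0.1252


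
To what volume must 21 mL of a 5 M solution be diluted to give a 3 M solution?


C1V1 = C2V2
5 × 21 = 3 × V2
V2 = 105/3 = 35.0 mL

35.0 mL


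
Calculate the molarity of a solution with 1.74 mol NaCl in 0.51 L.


M = n/V = 1.74/0.51 = 3.412 mol/L

3.412 M


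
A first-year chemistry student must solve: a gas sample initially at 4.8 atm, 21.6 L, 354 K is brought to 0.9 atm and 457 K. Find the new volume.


P1V1/T1 = P2V2/T2
V2 = P1V1T2/(T1P2)
= 4.8×21.6×457/(354×0.9)
= 148.719 L

148.719 L


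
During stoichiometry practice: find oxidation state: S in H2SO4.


2(+1) + x + 4(-2) = 0, so x = +6
Oxidation number: +6

+6


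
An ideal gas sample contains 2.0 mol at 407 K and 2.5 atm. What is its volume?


PV = nRT  (R = 0.08206 L·atm/(mol·K))
V = nRT/P = 2.0×0.08206×407/2.5
= 26.719 L

26.719 L


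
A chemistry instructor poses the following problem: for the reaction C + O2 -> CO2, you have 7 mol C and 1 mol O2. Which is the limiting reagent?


Mole ratio available / coefficient:
  C: 7/1 = 7.000
  O2: 1/1 = 1.000
Smaller ratio is limiting.

O2


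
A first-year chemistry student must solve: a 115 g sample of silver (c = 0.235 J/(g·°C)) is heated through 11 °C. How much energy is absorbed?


q = mcΔT = 115 × 0.235 × 11
= 297.28 J

297.28 J


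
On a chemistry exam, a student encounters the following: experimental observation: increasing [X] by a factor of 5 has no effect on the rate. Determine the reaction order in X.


rate ∝ [X]^n
rate ∝ [X]^0
Order in X: 0

0


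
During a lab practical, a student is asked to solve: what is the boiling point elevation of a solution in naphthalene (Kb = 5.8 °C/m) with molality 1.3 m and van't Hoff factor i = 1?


ΔTb = Kb × m × i
= 5.8 × 1.3 × 1
= 7.54 °C

7.54 °C


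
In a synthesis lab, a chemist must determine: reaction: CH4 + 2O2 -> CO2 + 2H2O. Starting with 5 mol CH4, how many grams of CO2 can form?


Mole ratio CO2:CH4 = 1:1
n(CO2) = 5 × 1/1 = 5.000 mol
mass = 5.000 × 44.01 = 220.05 g

220.05 g


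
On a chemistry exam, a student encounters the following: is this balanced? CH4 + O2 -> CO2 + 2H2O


Equation: CH4 + O2 -> CO2 + 2H2O
Check atoms: C: 1=1, H: 4=4, O: 2≠4
Not balanced

No, not balanced


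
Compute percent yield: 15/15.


% yield = actual/theoretical × 100
= 15/15 × 100
= 100.0%

100.0%


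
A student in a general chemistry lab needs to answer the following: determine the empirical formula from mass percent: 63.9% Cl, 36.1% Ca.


Assume 100 g sample. Moles of each element:
  Cl: 63.9/35.45 = 1.803 mol
  Ca: 36.1/40.08 = 0.901 mol
Divide by smallest (0.901):
  Cl: 1.803/0.901 = 2.0
  Ca: 0.901/0.901 = 1.0
Empirical formula: CaCl2

CaCl2


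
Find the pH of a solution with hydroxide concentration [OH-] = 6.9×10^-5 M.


pOH = -log10([OH-]) = -log10(6.9×10^-5)
= 5 - log10(6.9) = 4.16
pH = 14 - pOH = 14 - 4.16 = 9.84

9.84


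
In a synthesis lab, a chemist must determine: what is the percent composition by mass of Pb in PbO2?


M(PbO2) = 1×207.2 + 2×16.0 = 239.20 g/mol
Mass of Pb = 1 × 207.2 = 207.20 g/mol
% Pb = 207.20/239.20 × 100 = 86.62%

86.62%


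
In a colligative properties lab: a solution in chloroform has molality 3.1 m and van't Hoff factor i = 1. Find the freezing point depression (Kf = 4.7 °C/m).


ΔTf = Kf × m × i
= 4.7 × 3.1 × 1
= 14.57 °C

14.57 °C


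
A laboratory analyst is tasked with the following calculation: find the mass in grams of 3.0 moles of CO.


M(CO) = 28.01 g/mol
mass = n × M = 3.0 × 28.01 = 84.03 g

84.03 g


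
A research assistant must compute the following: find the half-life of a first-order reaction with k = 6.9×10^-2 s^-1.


t½ = ln2/k = 0.693147/(6.9×10^-2 s^-1)
= 10.05 s

10.05 s


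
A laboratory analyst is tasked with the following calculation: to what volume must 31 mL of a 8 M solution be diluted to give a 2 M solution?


C1V1 = C2V2
8 × 31 = 2 × V2
V2 = 248/2 = 124.0 mL

124.0 mL


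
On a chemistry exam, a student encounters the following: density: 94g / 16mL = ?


ρ = mass/volume
= 94/16
= 5.875 g/mL

5.875 g/mL


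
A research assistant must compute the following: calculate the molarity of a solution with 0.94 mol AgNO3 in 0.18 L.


M = n/V = 0.94/0.18 = 5.222 mol/L

5.222 M


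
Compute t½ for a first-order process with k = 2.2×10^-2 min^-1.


t½ = ln2/k = 0.693147/(2.2×10^-2 min^-1)
= 31.51 min

31.51 min


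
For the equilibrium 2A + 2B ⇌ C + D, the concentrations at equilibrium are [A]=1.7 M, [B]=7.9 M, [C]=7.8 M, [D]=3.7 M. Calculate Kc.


Kc = [C][D]/([A]^2[B]^2)
= (7.8^1 × 3.7^1)/(1.7^2 × 7.9^2)
= 28.86/180.3649
= 0.1600

0.1600


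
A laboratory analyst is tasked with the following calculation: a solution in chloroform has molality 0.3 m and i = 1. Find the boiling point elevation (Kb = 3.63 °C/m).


ΔTb = Kb × m × i
= 3.63 × 0.3 × 1
= 1.089 °C

1.089 °C


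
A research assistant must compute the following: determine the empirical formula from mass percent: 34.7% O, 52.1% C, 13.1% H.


Assume 100 g sample. Moles of each element:
  O: 34.7/16.0 = 2.169 mol
  C: 52.1/12.01 = 4.338 mol
  H: 13.1/1.008 = 12.996 mol
Divide by smallest (2.169):
  O: 2.169/2.169 = 1.0
  C: 4.338/2.169 = 2.0
  H: 12.996/2.169 = 5.99
Empirical formula: C2H6O

C2H6O


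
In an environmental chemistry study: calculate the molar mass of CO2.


M(CO2) = 1×12.01 + 2×16.0
= 12.01 + 32.0
= 44.01 g/mol

44.01 g/mol


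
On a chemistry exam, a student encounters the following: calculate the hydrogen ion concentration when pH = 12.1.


[H+] = 10^(-pH) = 10^(-12.1)
= 7.94×10^-13 M

7.94×10^-13 M


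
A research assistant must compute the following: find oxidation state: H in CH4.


H is +1 with nonmetals
Oxidation number: +1

+1


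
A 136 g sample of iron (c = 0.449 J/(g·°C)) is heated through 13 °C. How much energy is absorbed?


q = mcΔT = 136 × 0.449 × 13
= 793.83 J

793.83 J


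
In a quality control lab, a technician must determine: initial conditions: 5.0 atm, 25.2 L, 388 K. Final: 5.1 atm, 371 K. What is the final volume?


P1V1/T1 = P2V2/T2
V2 = P1V1T2/(T1P2)
= 5.0×25.2×371/(388×5.1)
= 23.623 L

23.623 L


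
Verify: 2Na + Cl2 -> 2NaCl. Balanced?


Equation: 2Na + Cl2 -> 2NaCl
Check atoms: Cl: 2=2, Na: 2=2
Balanced

Yes, balanced


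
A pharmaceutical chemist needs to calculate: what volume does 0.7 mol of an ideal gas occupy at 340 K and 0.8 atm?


PV = nRT  (R = 0.08206 L·atm/(mol·K))
V = nRT/P = 0.7×0.08206×340/0.8
= 24.413 L

24.413 L


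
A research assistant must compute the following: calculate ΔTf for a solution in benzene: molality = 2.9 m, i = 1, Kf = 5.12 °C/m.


ΔTf = Kf × m × i
= 5.12 × 2.9 × 1
= 14.848 °C

14.848 °C


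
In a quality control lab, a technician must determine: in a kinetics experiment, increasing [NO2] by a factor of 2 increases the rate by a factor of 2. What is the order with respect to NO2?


rate ∝ [NO2]^n
2^n = 2 → n = 1
Order in NO2: 1

1


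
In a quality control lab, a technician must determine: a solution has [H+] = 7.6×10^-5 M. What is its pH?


pH = -log10([H+]) = -log10(7.6×10^-5)
= 5 - log10(7.6)
= 5 - 0.88
= 4.12

4.12


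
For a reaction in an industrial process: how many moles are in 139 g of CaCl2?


M(CaCl2) = 110.98 g/mol
n = mass/M = 139/110.98 = 1.2525 mol

1.2525 mol


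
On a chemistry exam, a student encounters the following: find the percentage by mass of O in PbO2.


M(PbO2) = 1×207.2 + 2×16.0 = 239.20 g/mol
Mass of O = 2 × 16.0 = 32.00 g/mol
% O = 32.00/239.20 × 100 = 13.38%

13.38%


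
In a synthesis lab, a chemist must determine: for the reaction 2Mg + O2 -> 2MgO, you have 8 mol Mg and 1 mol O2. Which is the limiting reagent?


Mole ratio available / coefficient:
  Mg: 8/2 = 4.000
  O2: 1/1 = 1.000
Smaller ratio is limiting.

O2


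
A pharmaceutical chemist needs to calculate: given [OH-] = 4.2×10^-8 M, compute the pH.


pOH = -log10([OH-]) = -log10(4.2×10^-8)
= 8 - log10(4.2) = 7.38
pH = 14 - pOH = 14 - 7.38 = 6.62

6.62


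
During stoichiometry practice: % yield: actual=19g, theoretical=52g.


% yield = actual/theoretical × 100
= 19/52 × 100
= 36.54%

36.54%


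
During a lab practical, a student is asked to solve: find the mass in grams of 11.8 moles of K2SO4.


M(K2SO4) = 174.27 g/mol
mass = n × M = 11.8 × 174.27 = 2056.39 g

2056.39 g


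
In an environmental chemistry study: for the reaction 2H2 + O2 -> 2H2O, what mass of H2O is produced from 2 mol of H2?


Mole ratio H2O:H2 = 2:2
n(H2O) = 2 × 2/2 = 2.000 mol
mass = 2.000 × 18.02 = 36.04 g

36.04 g


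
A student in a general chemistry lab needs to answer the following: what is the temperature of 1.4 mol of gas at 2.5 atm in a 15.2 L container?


PV = nRT  (R = 0.08206 L·atm/(mol·K))
T = PV/(nR) = 2.5×15.2/(1.4×0.08206)
= 38.00/0.114884
= 330.77 K

330.77 K


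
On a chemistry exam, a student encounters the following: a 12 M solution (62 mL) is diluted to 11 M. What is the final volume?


C1V1 = C2V2
12 × 62 = 11 × V2
V2 = 744/11 = 67.64 mL

67.64 mL


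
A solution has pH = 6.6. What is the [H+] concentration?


[H+] = 10^(-pH) = 10^(-6.6)
= 2.51×10^-7 M

2.51×10^-7 M


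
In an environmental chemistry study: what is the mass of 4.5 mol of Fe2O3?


M(Fe2O3) = 159.7 g/mol
mass = n × M = 4.5 × 159.7 = 718.65 g

718.65 g


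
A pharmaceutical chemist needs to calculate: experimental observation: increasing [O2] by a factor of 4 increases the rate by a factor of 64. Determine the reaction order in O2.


rate ∝ [O2]^n
4^n = 64 → n = 3
Order in O2: 3

3


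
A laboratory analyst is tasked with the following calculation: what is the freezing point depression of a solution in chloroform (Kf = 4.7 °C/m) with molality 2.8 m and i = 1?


ΔTf = Kf × m × i
= 4.7 × 2.8 × 1
= 13.16 °C

13.16 °C


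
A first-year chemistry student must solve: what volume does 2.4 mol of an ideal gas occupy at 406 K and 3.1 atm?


PV = nRT  (R = 0.08206 L·atm/(mol·K))
V = nRT/P = 2.4×0.08206×406/3.1
= 25.793 L

25.793 L


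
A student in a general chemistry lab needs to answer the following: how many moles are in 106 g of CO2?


M(CO2) = 44.01 g/mol
n = mass/M = 106/44.01 = 2.4085 mol

2.4085 mol
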